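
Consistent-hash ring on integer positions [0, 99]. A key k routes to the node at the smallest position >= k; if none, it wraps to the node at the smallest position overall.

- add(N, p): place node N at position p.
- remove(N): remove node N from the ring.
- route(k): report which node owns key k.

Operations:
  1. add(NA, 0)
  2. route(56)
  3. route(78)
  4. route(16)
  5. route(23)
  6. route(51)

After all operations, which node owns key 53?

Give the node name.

Op 1: add NA@0 -> ring=[0:NA]
Op 2: route key 56: none >= 56, wrap to smallest pos 0 -> NA
Op 3: route key 78: none >= 78, wrap to smallest pos 0 -> NA
Op 4: route key 16: none >= 16, wrap to smallest pos 0 -> NA
Op 5: route key 23: none >= 23, wrap to smallest pos 0 -> NA
Op 6: route key 51: none >= 51, wrap to smallest pos 0 -> NA
Final route key 53: none >= 53, wrap to smallest pos 0 -> NA

Answer: NA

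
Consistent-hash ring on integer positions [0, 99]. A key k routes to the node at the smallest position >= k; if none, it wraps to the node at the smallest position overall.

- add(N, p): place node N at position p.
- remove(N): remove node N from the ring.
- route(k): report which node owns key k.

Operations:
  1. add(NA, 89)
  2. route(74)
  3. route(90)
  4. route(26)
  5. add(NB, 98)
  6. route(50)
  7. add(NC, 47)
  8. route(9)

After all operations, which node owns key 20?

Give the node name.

Op 1: add NA@89 -> ring=[89:NA]
Op 2: route key 74: smallest pos >= 74 is 89 -> NA
Op 3: route key 90: none >= 90, wrap to smallest pos 89 -> NA
Op 4: route key 26: smallest pos >= 26 is 89 -> NA
Op 5: add NB@98 -> ring=[89:NA,98:NB]
Op 6: route key 50: smallest pos >= 50 is 89 -> NA
Op 7: add NC@47 -> ring=[47:NC,89:NA,98:NB]
Op 8: route key 9: smallest pos >= 9 is 47 -> NC
Final route key 20: smallest pos >= 20 is 47 -> NC

Answer: NC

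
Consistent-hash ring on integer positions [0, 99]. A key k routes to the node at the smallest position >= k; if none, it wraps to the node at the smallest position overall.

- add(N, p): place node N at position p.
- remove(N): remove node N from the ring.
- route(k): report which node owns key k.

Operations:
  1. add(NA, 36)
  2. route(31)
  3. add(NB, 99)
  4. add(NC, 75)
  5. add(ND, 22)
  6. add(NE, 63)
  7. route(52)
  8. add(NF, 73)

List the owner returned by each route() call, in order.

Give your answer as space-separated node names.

Op 1: add NA@36 -> ring=[36:NA]
Op 2: route key 31: smallest pos >= 31 is 36 -> NA
Op 3: add NB@99 -> ring=[36:NA,99:NB]
Op 4: add NC@75 -> ring=[36:NA,75:NC,99:NB]
Op 5: add ND@22 -> ring=[22:ND,36:NA,75:NC,99:NB]
Op 6: add NE@63 -> ring=[22:ND,36:NA,63:NE,75:NC,99:NB]
Op 7: route key 52: smallest pos >= 52 is 63 -> NE
Op 8: add NF@73 -> ring=[22:ND,36:NA,63:NE,73:NF,75:NC,99:NB]

Answer: NA NE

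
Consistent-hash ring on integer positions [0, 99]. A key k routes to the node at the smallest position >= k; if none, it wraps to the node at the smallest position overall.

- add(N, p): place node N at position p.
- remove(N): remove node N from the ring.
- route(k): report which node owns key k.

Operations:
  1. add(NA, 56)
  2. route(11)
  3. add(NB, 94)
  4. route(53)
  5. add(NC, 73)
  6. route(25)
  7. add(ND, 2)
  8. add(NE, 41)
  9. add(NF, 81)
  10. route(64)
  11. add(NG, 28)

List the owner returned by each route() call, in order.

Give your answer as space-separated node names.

Answer: NA NA NA NC

Derivation:
Op 1: add NA@56 -> ring=[56:NA]
Op 2: route key 11: smallest pos >= 11 is 56 -> NA
Op 3: add NB@94 -> ring=[56:NA,94:NB]
Op 4: route key 53: smallest pos >= 53 is 56 -> NA
Op 5: add NC@73 -> ring=[56:NA,73:NC,94:NB]
Op 6: route key 25: smallest pos >= 25 is 56 -> NA
Op 7: add ND@2 -> ring=[2:ND,56:NA,73:NC,94:NB]
Op 8: add NE@41 -> ring=[2:ND,41:NE,56:NA,73:NC,94:NB]
Op 9: add NF@81 -> ring=[2:ND,41:NE,56:NA,73:NC,81:NF,94:NB]
Op 10: route key 64: smallest pos >= 64 is 73 -> NC
Op 11: add NG@28 -> ring=[2:ND,28:NG,41:NE,56:NA,73:NC,81:NF,94:NB]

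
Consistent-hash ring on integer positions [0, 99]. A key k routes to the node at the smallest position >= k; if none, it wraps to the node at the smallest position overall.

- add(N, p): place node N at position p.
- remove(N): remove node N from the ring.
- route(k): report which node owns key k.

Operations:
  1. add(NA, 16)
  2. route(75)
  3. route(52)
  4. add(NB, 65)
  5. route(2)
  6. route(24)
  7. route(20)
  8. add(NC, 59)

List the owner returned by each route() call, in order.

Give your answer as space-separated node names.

Op 1: add NA@16 -> ring=[16:NA]
Op 2: route key 75: none >= 75, wrap to smallest pos 16 -> NA
Op 3: route key 52: none >= 52, wrap to smallest pos 16 -> NA
Op 4: add NB@65 -> ring=[16:NA,65:NB]
Op 5: route key 2: smallest pos >= 2 is 16 -> NA
Op 6: route key 24: smallest pos >= 24 is 65 -> NB
Op 7: route key 20: smallest pos >= 20 is 65 -> NB
Op 8: add NC@59 -> ring=[16:NA,59:NC,65:NB]

Answer: NA NA NA NB NB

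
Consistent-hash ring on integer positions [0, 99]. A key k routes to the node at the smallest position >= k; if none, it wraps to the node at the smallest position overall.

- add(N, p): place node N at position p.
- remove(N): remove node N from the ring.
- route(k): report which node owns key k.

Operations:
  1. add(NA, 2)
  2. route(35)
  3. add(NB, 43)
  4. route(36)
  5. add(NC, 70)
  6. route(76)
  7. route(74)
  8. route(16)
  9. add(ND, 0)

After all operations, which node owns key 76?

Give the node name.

Answer: ND

Derivation:
Op 1: add NA@2 -> ring=[2:NA]
Op 2: route key 35: none >= 35, wrap to smallest pos 2 -> NA
Op 3: add NB@43 -> ring=[2:NA,43:NB]
Op 4: route key 36: smallest pos >= 36 is 43 -> NB
Op 5: add NC@70 -> ring=[2:NA,43:NB,70:NC]
Op 6: route key 76: none >= 76, wrap to smallest pos 2 -> NA
Op 7: route key 74: none >= 74, wrap to smallest pos 2 -> NA
Op 8: route key 16: smallest pos >= 16 is 43 -> NB
Op 9: add ND@0 -> ring=[0:ND,2:NA,43:NB,70:NC]
Final route key 76: none >= 76, wrap to smallest pos 0 -> ND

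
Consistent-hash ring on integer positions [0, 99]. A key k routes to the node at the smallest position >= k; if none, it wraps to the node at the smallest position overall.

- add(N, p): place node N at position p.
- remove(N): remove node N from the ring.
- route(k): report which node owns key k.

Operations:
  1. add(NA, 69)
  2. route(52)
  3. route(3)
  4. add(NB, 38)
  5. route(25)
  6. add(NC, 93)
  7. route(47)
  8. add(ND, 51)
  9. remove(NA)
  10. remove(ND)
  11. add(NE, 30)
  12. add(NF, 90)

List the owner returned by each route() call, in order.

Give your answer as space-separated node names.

Op 1: add NA@69 -> ring=[69:NA]
Op 2: route key 52: smallest pos >= 52 is 69 -> NA
Op 3: route key 3: smallest pos >= 3 is 69 -> NA
Op 4: add NB@38 -> ring=[38:NB,69:NA]
Op 5: route key 25: smallest pos >= 25 is 38 -> NB
Op 6: add NC@93 -> ring=[38:NB,69:NA,93:NC]
Op 7: route key 47: smallest pos >= 47 is 69 -> NA
Op 8: add ND@51 -> ring=[38:NB,51:ND,69:NA,93:NC]
Op 9: remove NA -> ring=[38:NB,51:ND,93:NC]
Op 10: remove ND -> ring=[38:NB,93:NC]
Op 11: add NE@30 -> ring=[30:NE,38:NB,93:NC]
Op 12: add NF@90 -> ring=[30:NE,38:NB,90:NF,93:NC]

Answer: NA NA NB NA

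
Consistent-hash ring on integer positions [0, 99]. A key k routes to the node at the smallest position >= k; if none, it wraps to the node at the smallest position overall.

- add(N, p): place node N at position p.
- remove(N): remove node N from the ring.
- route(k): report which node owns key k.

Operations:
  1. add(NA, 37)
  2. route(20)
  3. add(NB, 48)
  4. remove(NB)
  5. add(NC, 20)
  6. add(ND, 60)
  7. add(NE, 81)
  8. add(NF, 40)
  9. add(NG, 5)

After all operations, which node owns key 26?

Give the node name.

Op 1: add NA@37 -> ring=[37:NA]
Op 2: route key 20: smallest pos >= 20 is 37 -> NA
Op 3: add NB@48 -> ring=[37:NA,48:NB]
Op 4: remove NB -> ring=[37:NA]
Op 5: add NC@20 -> ring=[20:NC,37:NA]
Op 6: add ND@60 -> ring=[20:NC,37:NA,60:ND]
Op 7: add NE@81 -> ring=[20:NC,37:NA,60:ND,81:NE]
Op 8: add NF@40 -> ring=[20:NC,37:NA,40:NF,60:ND,81:NE]
Op 9: add NG@5 -> ring=[5:NG,20:NC,37:NA,40:NF,60:ND,81:NE]
Final route key 26: smallest pos >= 26 is 37 -> NA

Answer: NA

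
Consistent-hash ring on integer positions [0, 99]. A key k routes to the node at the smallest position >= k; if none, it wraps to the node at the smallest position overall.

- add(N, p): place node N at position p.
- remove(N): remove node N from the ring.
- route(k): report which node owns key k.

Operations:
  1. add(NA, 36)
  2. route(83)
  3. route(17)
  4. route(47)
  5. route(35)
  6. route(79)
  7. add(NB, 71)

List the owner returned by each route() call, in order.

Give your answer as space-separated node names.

Op 1: add NA@36 -> ring=[36:NA]
Op 2: route key 83: none >= 83, wrap to smallest pos 36 -> NA
Op 3: route key 17: smallest pos >= 17 is 36 -> NA
Op 4: route key 47: none >= 47, wrap to smallest pos 36 -> NA
Op 5: route key 35: smallest pos >= 35 is 36 -> NA
Op 6: route key 79: none >= 79, wrap to smallest pos 36 -> NA
Op 7: add NB@71 -> ring=[36:NA,71:NB]

Answer: NA NA NA NA NA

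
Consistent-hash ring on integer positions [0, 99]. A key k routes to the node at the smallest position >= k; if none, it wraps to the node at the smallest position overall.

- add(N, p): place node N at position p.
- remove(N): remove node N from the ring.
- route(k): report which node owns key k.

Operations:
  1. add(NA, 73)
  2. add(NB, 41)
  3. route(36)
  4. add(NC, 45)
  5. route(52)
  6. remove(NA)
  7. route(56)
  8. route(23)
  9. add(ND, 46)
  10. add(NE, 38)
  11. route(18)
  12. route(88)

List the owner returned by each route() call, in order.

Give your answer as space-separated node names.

Answer: NB NA NB NB NE NE

Derivation:
Op 1: add NA@73 -> ring=[73:NA]
Op 2: add NB@41 -> ring=[41:NB,73:NA]
Op 3: route key 36: smallest pos >= 36 is 41 -> NB
Op 4: add NC@45 -> ring=[41:NB,45:NC,73:NA]
Op 5: route key 52: smallest pos >= 52 is 73 -> NA
Op 6: remove NA -> ring=[41:NB,45:NC]
Op 7: route key 56: none >= 56, wrap to smallest pos 41 -> NB
Op 8: route key 23: smallest pos >= 23 is 41 -> NB
Op 9: add ND@46 -> ring=[41:NB,45:NC,46:ND]
Op 10: add NE@38 -> ring=[38:NE,41:NB,45:NC,46:ND]
Op 11: route key 18: smallest pos >= 18 is 38 -> NE
Op 12: route key 88: none >= 88, wrap to smallest pos 38 -> NE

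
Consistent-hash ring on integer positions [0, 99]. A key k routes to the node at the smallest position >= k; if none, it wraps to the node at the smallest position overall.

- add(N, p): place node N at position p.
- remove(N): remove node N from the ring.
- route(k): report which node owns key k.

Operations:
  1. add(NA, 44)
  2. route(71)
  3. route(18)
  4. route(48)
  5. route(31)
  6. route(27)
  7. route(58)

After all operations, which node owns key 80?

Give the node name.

Op 1: add NA@44 -> ring=[44:NA]
Op 2: route key 71: none >= 71, wrap to smallest pos 44 -> NA
Op 3: route key 18: smallest pos >= 18 is 44 -> NA
Op 4: route key 48: none >= 48, wrap to smallest pos 44 -> NA
Op 5: route key 31: smallest pos >= 31 is 44 -> NA
Op 6: route key 27: smallest pos >= 27 is 44 -> NA
Op 7: route key 58: none >= 58, wrap to smallest pos 44 -> NA
Final route key 80: none >= 80, wrap to smallest pos 44 -> NA

Answer: NA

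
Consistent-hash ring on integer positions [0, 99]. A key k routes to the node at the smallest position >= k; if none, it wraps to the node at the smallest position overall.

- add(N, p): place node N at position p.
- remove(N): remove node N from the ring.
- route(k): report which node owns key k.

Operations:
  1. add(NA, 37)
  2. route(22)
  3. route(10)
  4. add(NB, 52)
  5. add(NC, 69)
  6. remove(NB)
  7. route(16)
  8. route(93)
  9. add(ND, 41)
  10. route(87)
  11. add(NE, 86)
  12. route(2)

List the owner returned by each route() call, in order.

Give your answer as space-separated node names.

Op 1: add NA@37 -> ring=[37:NA]
Op 2: route key 22: smallest pos >= 22 is 37 -> NA
Op 3: route key 10: smallest pos >= 10 is 37 -> NA
Op 4: add NB@52 -> ring=[37:NA,52:NB]
Op 5: add NC@69 -> ring=[37:NA,52:NB,69:NC]
Op 6: remove NB -> ring=[37:NA,69:NC]
Op 7: route key 16: smallest pos >= 16 is 37 -> NA
Op 8: route key 93: none >= 93, wrap to smallest pos 37 -> NA
Op 9: add ND@41 -> ring=[37:NA,41:ND,69:NC]
Op 10: route key 87: none >= 87, wrap to smallest pos 37 -> NA
Op 11: add NE@86 -> ring=[37:NA,41:ND,69:NC,86:NE]
Op 12: route key 2: smallest pos >= 2 is 37 -> NA

Answer: NA NA NA NA NA NA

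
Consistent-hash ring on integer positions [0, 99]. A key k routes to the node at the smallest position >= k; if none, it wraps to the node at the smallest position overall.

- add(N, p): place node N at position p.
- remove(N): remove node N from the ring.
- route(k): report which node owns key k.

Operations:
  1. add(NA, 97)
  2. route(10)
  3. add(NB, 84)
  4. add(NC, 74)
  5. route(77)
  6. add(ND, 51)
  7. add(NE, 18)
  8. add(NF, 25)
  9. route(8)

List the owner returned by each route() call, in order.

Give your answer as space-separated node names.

Op 1: add NA@97 -> ring=[97:NA]
Op 2: route key 10: smallest pos >= 10 is 97 -> NA
Op 3: add NB@84 -> ring=[84:NB,97:NA]
Op 4: add NC@74 -> ring=[74:NC,84:NB,97:NA]
Op 5: route key 77: smallest pos >= 77 is 84 -> NB
Op 6: add ND@51 -> ring=[51:ND,74:NC,84:NB,97:NA]
Op 7: add NE@18 -> ring=[18:NE,51:ND,74:NC,84:NB,97:NA]
Op 8: add NF@25 -> ring=[18:NE,25:NF,51:ND,74:NC,84:NB,97:NA]
Op 9: route key 8: smallest pos >= 8 is 18 -> NE

Answer: NA NB NE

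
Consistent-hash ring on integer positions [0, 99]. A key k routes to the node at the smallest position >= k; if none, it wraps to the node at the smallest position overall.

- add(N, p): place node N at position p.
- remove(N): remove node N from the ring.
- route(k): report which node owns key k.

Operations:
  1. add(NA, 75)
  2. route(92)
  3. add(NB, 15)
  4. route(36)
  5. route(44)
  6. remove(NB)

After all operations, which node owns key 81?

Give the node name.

Answer: NA

Derivation:
Op 1: add NA@75 -> ring=[75:NA]
Op 2: route key 92: none >= 92, wrap to smallest pos 75 -> NA
Op 3: add NB@15 -> ring=[15:NB,75:NA]
Op 4: route key 36: smallest pos >= 36 is 75 -> NA
Op 5: route key 44: smallest pos >= 44 is 75 -> NA
Op 6: remove NB -> ring=[75:NA]
Final route key 81: none >= 81, wrap to smallest pos 75 -> NA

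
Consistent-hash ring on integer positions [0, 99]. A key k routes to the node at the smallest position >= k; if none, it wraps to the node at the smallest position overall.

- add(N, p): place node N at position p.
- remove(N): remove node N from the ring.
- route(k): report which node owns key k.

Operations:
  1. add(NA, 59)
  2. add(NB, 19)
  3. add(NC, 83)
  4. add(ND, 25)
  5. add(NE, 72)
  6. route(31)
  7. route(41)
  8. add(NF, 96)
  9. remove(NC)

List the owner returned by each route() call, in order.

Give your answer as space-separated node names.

Answer: NA NA

Derivation:
Op 1: add NA@59 -> ring=[59:NA]
Op 2: add NB@19 -> ring=[19:NB,59:NA]
Op 3: add NC@83 -> ring=[19:NB,59:NA,83:NC]
Op 4: add ND@25 -> ring=[19:NB,25:ND,59:NA,83:NC]
Op 5: add NE@72 -> ring=[19:NB,25:ND,59:NA,72:NE,83:NC]
Op 6: route key 31: smallest pos >= 31 is 59 -> NA
Op 7: route key 41: smallest pos >= 41 is 59 -> NA
Op 8: add NF@96 -> ring=[19:NB,25:ND,59:NA,72:NE,83:NC,96:NF]
Op 9: remove NC -> ring=[19:NB,25:ND,59:NA,72:NE,96:NF]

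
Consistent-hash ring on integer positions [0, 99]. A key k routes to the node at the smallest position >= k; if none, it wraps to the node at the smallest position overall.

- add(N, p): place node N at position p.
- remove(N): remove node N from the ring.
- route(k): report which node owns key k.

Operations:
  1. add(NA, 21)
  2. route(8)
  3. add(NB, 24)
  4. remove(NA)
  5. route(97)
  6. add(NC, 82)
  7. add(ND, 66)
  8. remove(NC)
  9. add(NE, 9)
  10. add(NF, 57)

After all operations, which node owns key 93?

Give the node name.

Answer: NE

Derivation:
Op 1: add NA@21 -> ring=[21:NA]
Op 2: route key 8: smallest pos >= 8 is 21 -> NA
Op 3: add NB@24 -> ring=[21:NA,24:NB]
Op 4: remove NA -> ring=[24:NB]
Op 5: route key 97: none >= 97, wrap to smallest pos 24 -> NB
Op 6: add NC@82 -> ring=[24:NB,82:NC]
Op 7: add ND@66 -> ring=[24:NB,66:ND,82:NC]
Op 8: remove NC -> ring=[24:NB,66:ND]
Op 9: add NE@9 -> ring=[9:NE,24:NB,66:ND]
Op 10: add NF@57 -> ring=[9:NE,24:NB,57:NF,66:ND]
Final route key 93: none >= 93, wrap to smallest pos 9 -> NE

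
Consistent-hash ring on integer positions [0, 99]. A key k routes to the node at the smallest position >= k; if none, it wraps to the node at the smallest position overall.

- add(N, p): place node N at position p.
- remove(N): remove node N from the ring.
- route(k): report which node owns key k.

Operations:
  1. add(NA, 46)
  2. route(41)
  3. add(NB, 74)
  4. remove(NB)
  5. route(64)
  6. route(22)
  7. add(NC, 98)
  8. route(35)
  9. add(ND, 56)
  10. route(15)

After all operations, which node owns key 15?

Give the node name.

Op 1: add NA@46 -> ring=[46:NA]
Op 2: route key 41: smallest pos >= 41 is 46 -> NA
Op 3: add NB@74 -> ring=[46:NA,74:NB]
Op 4: remove NB -> ring=[46:NA]
Op 5: route key 64: none >= 64, wrap to smallest pos 46 -> NA
Op 6: route key 22: smallest pos >= 22 is 46 -> NA
Op 7: add NC@98 -> ring=[46:NA,98:NC]
Op 8: route key 35: smallest pos >= 35 is 46 -> NA
Op 9: add ND@56 -> ring=[46:NA,56:ND,98:NC]
Op 10: route key 15: smallest pos >= 15 is 46 -> NA
Final route key 15: smallest pos >= 15 is 46 -> NA

Answer: NA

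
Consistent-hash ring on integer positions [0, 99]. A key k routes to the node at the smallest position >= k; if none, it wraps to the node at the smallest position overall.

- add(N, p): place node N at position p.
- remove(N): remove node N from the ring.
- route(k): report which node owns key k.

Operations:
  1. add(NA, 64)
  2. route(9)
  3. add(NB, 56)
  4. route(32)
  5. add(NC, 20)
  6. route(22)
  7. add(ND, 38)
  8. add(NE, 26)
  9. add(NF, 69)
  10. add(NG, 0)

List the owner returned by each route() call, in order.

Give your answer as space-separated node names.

Op 1: add NA@64 -> ring=[64:NA]
Op 2: route key 9: smallest pos >= 9 is 64 -> NA
Op 3: add NB@56 -> ring=[56:NB,64:NA]
Op 4: route key 32: smallest pos >= 32 is 56 -> NB
Op 5: add NC@20 -> ring=[20:NC,56:NB,64:NA]
Op 6: route key 22: smallest pos >= 22 is 56 -> NB
Op 7: add ND@38 -> ring=[20:NC,38:ND,56:NB,64:NA]
Op 8: add NE@26 -> ring=[20:NC,26:NE,38:ND,56:NB,64:NA]
Op 9: add NF@69 -> ring=[20:NC,26:NE,38:ND,56:NB,64:NA,69:NF]
Op 10: add NG@0 -> ring=[0:NG,20:NC,26:NE,38:ND,56:NB,64:NA,69:NF]

Answer: NA NB NB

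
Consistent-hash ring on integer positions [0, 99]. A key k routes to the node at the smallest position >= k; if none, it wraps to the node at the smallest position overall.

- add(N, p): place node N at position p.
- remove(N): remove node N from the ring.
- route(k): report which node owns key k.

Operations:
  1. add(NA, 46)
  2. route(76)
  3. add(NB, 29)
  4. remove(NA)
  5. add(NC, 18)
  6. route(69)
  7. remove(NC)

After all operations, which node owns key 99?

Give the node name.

Answer: NB

Derivation:
Op 1: add NA@46 -> ring=[46:NA]
Op 2: route key 76: none >= 76, wrap to smallest pos 46 -> NA
Op 3: add NB@29 -> ring=[29:NB,46:NA]
Op 4: remove NA -> ring=[29:NB]
Op 5: add NC@18 -> ring=[18:NC,29:NB]
Op 6: route key 69: none >= 69, wrap to smallest pos 18 -> NC
Op 7: remove NC -> ring=[29:NB]
Final route key 99: none >= 99, wrap to smallest pos 29 -> NB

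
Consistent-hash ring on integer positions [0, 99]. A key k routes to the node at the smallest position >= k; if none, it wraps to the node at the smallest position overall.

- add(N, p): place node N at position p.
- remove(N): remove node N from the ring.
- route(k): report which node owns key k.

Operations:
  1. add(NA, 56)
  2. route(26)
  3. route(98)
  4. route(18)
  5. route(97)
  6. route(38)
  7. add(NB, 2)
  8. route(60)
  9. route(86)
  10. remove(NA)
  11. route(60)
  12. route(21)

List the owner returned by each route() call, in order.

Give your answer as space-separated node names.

Op 1: add NA@56 -> ring=[56:NA]
Op 2: route key 26: smallest pos >= 26 is 56 -> NA
Op 3: route key 98: none >= 98, wrap to smallest pos 56 -> NA
Op 4: route key 18: smallest pos >= 18 is 56 -> NA
Op 5: route key 97: none >= 97, wrap to smallest pos 56 -> NA
Op 6: route key 38: smallest pos >= 38 is 56 -> NA
Op 7: add NB@2 -> ring=[2:NB,56:NA]
Op 8: route key 60: none >= 60, wrap to smallest pos 2 -> NB
Op 9: route key 86: none >= 86, wrap to smallest pos 2 -> NB
Op 10: remove NA -> ring=[2:NB]
Op 11: route key 60: none >= 60, wrap to smallest pos 2 -> NB
Op 12: route key 21: none >= 21, wrap to smallest pos 2 -> NB

Answer: NA NA NA NA NA NB NB NB NB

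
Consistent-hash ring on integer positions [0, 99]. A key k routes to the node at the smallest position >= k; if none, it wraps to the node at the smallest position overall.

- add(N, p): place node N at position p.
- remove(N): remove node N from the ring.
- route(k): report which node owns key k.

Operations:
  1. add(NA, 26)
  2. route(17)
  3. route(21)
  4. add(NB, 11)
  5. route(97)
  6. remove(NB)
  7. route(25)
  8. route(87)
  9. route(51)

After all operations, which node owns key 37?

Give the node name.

Op 1: add NA@26 -> ring=[26:NA]
Op 2: route key 17: smallest pos >= 17 is 26 -> NA
Op 3: route key 21: smallest pos >= 21 is 26 -> NA
Op 4: add NB@11 -> ring=[11:NB,26:NA]
Op 5: route key 97: none >= 97, wrap to smallest pos 11 -> NB
Op 6: remove NB -> ring=[26:NA]
Op 7: route key 25: smallest pos >= 25 is 26 -> NA
Op 8: route key 87: none >= 87, wrap to smallest pos 26 -> NA
Op 9: route key 51: none >= 51, wrap to smallest pos 26 -> NA
Final route key 37: none >= 37, wrap to smallest pos 26 -> NA

Answer: NA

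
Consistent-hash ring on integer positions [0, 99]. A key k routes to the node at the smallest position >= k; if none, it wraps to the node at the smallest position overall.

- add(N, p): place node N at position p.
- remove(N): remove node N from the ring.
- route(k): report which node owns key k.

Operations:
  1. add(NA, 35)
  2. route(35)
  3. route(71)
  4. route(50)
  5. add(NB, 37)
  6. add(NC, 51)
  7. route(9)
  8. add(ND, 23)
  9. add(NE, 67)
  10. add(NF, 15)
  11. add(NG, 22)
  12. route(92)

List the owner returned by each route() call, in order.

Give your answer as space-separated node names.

Answer: NA NA NA NA NF

Derivation:
Op 1: add NA@35 -> ring=[35:NA]
Op 2: route key 35: smallest pos >= 35 is 35 -> NA
Op 3: route key 71: none >= 71, wrap to smallest pos 35 -> NA
Op 4: route key 50: none >= 50, wrap to smallest pos 35 -> NA
Op 5: add NB@37 -> ring=[35:NA,37:NB]
Op 6: add NC@51 -> ring=[35:NA,37:NB,51:NC]
Op 7: route key 9: smallest pos >= 9 is 35 -> NA
Op 8: add ND@23 -> ring=[23:ND,35:NA,37:NB,51:NC]
Op 9: add NE@67 -> ring=[23:ND,35:NA,37:NB,51:NC,67:NE]
Op 10: add NF@15 -> ring=[15:NF,23:ND,35:NA,37:NB,51:NC,67:NE]
Op 11: add NG@22 -> ring=[15:NF,22:NG,23:ND,35:NA,37:NB,51:NC,67:NE]
Op 12: route key 92: none >= 92, wrap to smallest pos 15 -> NF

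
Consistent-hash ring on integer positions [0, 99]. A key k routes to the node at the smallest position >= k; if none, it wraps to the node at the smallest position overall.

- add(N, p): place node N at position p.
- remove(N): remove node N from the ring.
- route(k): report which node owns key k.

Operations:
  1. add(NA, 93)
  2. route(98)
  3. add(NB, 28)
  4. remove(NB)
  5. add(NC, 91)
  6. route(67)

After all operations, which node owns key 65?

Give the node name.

Answer: NC

Derivation:
Op 1: add NA@93 -> ring=[93:NA]
Op 2: route key 98: none >= 98, wrap to smallest pos 93 -> NA
Op 3: add NB@28 -> ring=[28:NB,93:NA]
Op 4: remove NB -> ring=[93:NA]
Op 5: add NC@91 -> ring=[91:NC,93:NA]
Op 6: route key 67: smallest pos >= 67 is 91 -> NC
Final route key 65: smallest pos >= 65 is 91 -> NC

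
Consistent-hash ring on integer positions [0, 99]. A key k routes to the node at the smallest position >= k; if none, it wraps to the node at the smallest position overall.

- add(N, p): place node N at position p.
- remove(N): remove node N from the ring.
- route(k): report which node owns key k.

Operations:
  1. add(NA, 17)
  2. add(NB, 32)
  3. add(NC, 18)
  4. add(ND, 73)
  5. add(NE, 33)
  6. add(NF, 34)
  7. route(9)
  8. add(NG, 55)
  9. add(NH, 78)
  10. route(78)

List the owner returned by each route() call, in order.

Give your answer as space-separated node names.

Answer: NA NH

Derivation:
Op 1: add NA@17 -> ring=[17:NA]
Op 2: add NB@32 -> ring=[17:NA,32:NB]
Op 3: add NC@18 -> ring=[17:NA,18:NC,32:NB]
Op 4: add ND@73 -> ring=[17:NA,18:NC,32:NB,73:ND]
Op 5: add NE@33 -> ring=[17:NA,18:NC,32:NB,33:NE,73:ND]
Op 6: add NF@34 -> ring=[17:NA,18:NC,32:NB,33:NE,34:NF,73:ND]
Op 7: route key 9: smallest pos >= 9 is 17 -> NA
Op 8: add NG@55 -> ring=[17:NA,18:NC,32:NB,33:NE,34:NF,55:NG,73:ND]
Op 9: add NH@78 -> ring=[17:NA,18:NC,32:NB,33:NE,34:NF,55:NG,73:ND,78:NH]
Op 10: route key 78: smallest pos >= 78 is 78 -> NH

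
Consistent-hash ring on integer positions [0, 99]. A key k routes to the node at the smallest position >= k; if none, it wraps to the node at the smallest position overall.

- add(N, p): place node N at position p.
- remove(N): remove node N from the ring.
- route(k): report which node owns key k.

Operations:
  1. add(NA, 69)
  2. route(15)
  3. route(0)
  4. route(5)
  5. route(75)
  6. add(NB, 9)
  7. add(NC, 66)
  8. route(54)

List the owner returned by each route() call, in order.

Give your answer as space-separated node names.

Answer: NA NA NA NA NC

Derivation:
Op 1: add NA@69 -> ring=[69:NA]
Op 2: route key 15: smallest pos >= 15 is 69 -> NA
Op 3: route key 0: smallest pos >= 0 is 69 -> NA
Op 4: route key 5: smallest pos >= 5 is 69 -> NA
Op 5: route key 75: none >= 75, wrap to smallest pos 69 -> NA
Op 6: add NB@9 -> ring=[9:NB,69:NA]
Op 7: add NC@66 -> ring=[9:NB,66:NC,69:NA]
Op 8: route key 54: smallest pos >= 54 is 66 -> NC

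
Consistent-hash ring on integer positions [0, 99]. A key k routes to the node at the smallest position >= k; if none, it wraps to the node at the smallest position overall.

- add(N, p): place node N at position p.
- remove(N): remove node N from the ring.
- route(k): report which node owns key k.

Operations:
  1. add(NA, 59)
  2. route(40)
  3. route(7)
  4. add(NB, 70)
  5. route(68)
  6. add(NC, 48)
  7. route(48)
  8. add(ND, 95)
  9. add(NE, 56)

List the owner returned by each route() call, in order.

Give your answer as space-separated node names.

Op 1: add NA@59 -> ring=[59:NA]
Op 2: route key 40: smallest pos >= 40 is 59 -> NA
Op 3: route key 7: smallest pos >= 7 is 59 -> NA
Op 4: add NB@70 -> ring=[59:NA,70:NB]
Op 5: route key 68: smallest pos >= 68 is 70 -> NB
Op 6: add NC@48 -> ring=[48:NC,59:NA,70:NB]
Op 7: route key 48: smallest pos >= 48 is 48 -> NC
Op 8: add ND@95 -> ring=[48:NC,59:NA,70:NB,95:ND]
Op 9: add NE@56 -> ring=[48:NC,56:NE,59:NA,70:NB,95:ND]

Answer: NA NA NB NC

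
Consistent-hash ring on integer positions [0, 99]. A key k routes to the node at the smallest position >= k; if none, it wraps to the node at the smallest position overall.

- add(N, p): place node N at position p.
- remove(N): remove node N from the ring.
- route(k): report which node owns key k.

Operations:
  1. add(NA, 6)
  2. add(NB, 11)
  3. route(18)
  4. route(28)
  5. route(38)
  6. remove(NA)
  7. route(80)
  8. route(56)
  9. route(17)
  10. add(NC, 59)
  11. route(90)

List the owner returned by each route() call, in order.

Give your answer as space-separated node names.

Op 1: add NA@6 -> ring=[6:NA]
Op 2: add NB@11 -> ring=[6:NA,11:NB]
Op 3: route key 18: none >= 18, wrap to smallest pos 6 -> NA
Op 4: route key 28: none >= 28, wrap to smallest pos 6 -> NA
Op 5: route key 38: none >= 38, wrap to smallest pos 6 -> NA
Op 6: remove NA -> ring=[11:NB]
Op 7: route key 80: none >= 80, wrap to smallest pos 11 -> NB
Op 8: route key 56: none >= 56, wrap to smallest pos 11 -> NB
Op 9: route key 17: none >= 17, wrap to smallest pos 11 -> NB
Op 10: add NC@59 -> ring=[11:NB,59:NC]
Op 11: route key 90: none >= 90, wrap to smallest pos 11 -> NB

Answer: NA NA NA NB NB NB NB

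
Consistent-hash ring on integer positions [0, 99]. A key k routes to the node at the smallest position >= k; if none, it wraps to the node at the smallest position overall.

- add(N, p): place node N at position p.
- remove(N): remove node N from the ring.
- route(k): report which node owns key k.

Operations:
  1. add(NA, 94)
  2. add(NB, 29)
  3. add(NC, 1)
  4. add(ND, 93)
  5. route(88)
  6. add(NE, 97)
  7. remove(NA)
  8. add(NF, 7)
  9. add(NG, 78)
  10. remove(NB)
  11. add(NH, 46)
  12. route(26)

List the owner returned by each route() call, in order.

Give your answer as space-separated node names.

Answer: ND NH

Derivation:
Op 1: add NA@94 -> ring=[94:NA]
Op 2: add NB@29 -> ring=[29:NB,94:NA]
Op 3: add NC@1 -> ring=[1:NC,29:NB,94:NA]
Op 4: add ND@93 -> ring=[1:NC,29:NB,93:ND,94:NA]
Op 5: route key 88: smallest pos >= 88 is 93 -> ND
Op 6: add NE@97 -> ring=[1:NC,29:NB,93:ND,94:NA,97:NE]
Op 7: remove NA -> ring=[1:NC,29:NB,93:ND,97:NE]
Op 8: add NF@7 -> ring=[1:NC,7:NF,29:NB,93:ND,97:NE]
Op 9: add NG@78 -> ring=[1:NC,7:NF,29:NB,78:NG,93:ND,97:NE]
Op 10: remove NB -> ring=[1:NC,7:NF,78:NG,93:ND,97:NE]
Op 11: add NH@46 -> ring=[1:NC,7:NF,46:NH,78:NG,93:ND,97:NE]
Op 12: route key 26: smallest pos >= 26 is 46 -> NH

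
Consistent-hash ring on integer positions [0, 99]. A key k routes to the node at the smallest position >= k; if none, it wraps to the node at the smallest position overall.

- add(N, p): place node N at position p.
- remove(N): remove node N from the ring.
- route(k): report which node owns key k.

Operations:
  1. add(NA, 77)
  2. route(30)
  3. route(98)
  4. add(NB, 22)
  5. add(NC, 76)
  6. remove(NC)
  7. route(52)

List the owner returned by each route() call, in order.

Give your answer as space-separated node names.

Op 1: add NA@77 -> ring=[77:NA]
Op 2: route key 30: smallest pos >= 30 is 77 -> NA
Op 3: route key 98: none >= 98, wrap to smallest pos 77 -> NA
Op 4: add NB@22 -> ring=[22:NB,77:NA]
Op 5: add NC@76 -> ring=[22:NB,76:NC,77:NA]
Op 6: remove NC -> ring=[22:NB,77:NA]
Op 7: route key 52: smallest pos >= 52 is 77 -> NA

Answer: NA NA NA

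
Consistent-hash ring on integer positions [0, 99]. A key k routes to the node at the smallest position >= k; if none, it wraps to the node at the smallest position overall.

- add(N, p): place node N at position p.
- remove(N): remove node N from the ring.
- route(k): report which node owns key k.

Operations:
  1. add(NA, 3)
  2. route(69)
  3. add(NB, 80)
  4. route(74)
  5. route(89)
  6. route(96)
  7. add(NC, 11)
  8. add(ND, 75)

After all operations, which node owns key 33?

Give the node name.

Op 1: add NA@3 -> ring=[3:NA]
Op 2: route key 69: none >= 69, wrap to smallest pos 3 -> NA
Op 3: add NB@80 -> ring=[3:NA,80:NB]
Op 4: route key 74: smallest pos >= 74 is 80 -> NB
Op 5: route key 89: none >= 89, wrap to smallest pos 3 -> NA
Op 6: route key 96: none >= 96, wrap to smallest pos 3 -> NA
Op 7: add NC@11 -> ring=[3:NA,11:NC,80:NB]
Op 8: add ND@75 -> ring=[3:NA,11:NC,75:ND,80:NB]
Final route key 33: smallest pos >= 33 is 75 -> ND

Answer: ND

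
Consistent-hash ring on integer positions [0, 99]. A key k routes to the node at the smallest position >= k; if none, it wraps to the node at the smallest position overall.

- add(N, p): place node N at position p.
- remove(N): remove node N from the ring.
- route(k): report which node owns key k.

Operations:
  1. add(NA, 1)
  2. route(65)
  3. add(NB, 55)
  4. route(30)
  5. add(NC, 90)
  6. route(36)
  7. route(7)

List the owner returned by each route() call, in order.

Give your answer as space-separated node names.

Op 1: add NA@1 -> ring=[1:NA]
Op 2: route key 65: none >= 65, wrap to smallest pos 1 -> NA
Op 3: add NB@55 -> ring=[1:NA,55:NB]
Op 4: route key 30: smallest pos >= 30 is 55 -> NB
Op 5: add NC@90 -> ring=[1:NA,55:NB,90:NC]
Op 6: route key 36: smallest pos >= 36 is 55 -> NB
Op 7: route key 7: smallest pos >= 7 is 55 -> NB

Answer: NA NB NB NB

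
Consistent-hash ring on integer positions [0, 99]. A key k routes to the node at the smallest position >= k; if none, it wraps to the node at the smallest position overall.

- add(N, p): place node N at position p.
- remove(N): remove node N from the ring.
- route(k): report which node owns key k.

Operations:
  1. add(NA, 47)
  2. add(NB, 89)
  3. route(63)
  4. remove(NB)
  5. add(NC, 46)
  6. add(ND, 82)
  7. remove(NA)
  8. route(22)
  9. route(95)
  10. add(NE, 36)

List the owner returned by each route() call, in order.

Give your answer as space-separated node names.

Op 1: add NA@47 -> ring=[47:NA]
Op 2: add NB@89 -> ring=[47:NA,89:NB]
Op 3: route key 63: smallest pos >= 63 is 89 -> NB
Op 4: remove NB -> ring=[47:NA]
Op 5: add NC@46 -> ring=[46:NC,47:NA]
Op 6: add ND@82 -> ring=[46:NC,47:NA,82:ND]
Op 7: remove NA -> ring=[46:NC,82:ND]
Op 8: route key 22: smallest pos >= 22 is 46 -> NC
Op 9: route key 95: none >= 95, wrap to smallest pos 46 -> NC
Op 10: add NE@36 -> ring=[36:NE,46:NC,82:ND]

Answer: NB NC NC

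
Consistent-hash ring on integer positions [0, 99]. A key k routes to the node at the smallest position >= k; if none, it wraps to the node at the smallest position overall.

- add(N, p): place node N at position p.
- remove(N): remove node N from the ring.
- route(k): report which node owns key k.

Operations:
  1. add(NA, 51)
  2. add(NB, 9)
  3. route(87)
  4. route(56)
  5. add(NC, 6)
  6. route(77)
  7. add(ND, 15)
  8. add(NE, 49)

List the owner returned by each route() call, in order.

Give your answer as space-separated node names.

Op 1: add NA@51 -> ring=[51:NA]
Op 2: add NB@9 -> ring=[9:NB,51:NA]
Op 3: route key 87: none >= 87, wrap to smallest pos 9 -> NB
Op 4: route key 56: none >= 56, wrap to smallest pos 9 -> NB
Op 5: add NC@6 -> ring=[6:NC,9:NB,51:NA]
Op 6: route key 77: none >= 77, wrap to smallest pos 6 -> NC
Op 7: add ND@15 -> ring=[6:NC,9:NB,15:ND,51:NA]
Op 8: add NE@49 -> ring=[6:NC,9:NB,15:ND,49:NE,51:NA]

Answer: NB NB NC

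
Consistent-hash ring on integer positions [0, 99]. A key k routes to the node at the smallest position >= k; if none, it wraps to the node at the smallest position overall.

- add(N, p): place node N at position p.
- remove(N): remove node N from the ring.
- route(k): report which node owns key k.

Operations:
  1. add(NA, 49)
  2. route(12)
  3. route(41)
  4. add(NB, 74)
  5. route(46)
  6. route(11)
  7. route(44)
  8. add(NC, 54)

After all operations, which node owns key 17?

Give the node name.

Answer: NA

Derivation:
Op 1: add NA@49 -> ring=[49:NA]
Op 2: route key 12: smallest pos >= 12 is 49 -> NA
Op 3: route key 41: smallest pos >= 41 is 49 -> NA
Op 4: add NB@74 -> ring=[49:NA,74:NB]
Op 5: route key 46: smallest pos >= 46 is 49 -> NA
Op 6: route key 11: smallest pos >= 11 is 49 -> NA
Op 7: route key 44: smallest pos >= 44 is 49 -> NA
Op 8: add NC@54 -> ring=[49:NA,54:NC,74:NB]
Final route key 17: smallest pos >= 17 is 49 -> NA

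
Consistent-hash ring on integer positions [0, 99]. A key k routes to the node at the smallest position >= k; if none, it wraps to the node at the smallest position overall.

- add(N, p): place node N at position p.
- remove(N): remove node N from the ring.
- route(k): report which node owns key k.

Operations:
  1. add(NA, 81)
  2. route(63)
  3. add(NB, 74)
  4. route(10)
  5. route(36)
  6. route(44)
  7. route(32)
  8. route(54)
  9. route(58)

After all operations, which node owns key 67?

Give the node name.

Op 1: add NA@81 -> ring=[81:NA]
Op 2: route key 63: smallest pos >= 63 is 81 -> NA
Op 3: add NB@74 -> ring=[74:NB,81:NA]
Op 4: route key 10: smallest pos >= 10 is 74 -> NB
Op 5: route key 36: smallest pos >= 36 is 74 -> NB
Op 6: route key 44: smallest pos >= 44 is 74 -> NB
Op 7: route key 32: smallest pos >= 32 is 74 -> NB
Op 8: route key 54: smallest pos >= 54 is 74 -> NB
Op 9: route key 58: smallest pos >= 58 is 74 -> NB
Final route key 67: smallest pos >= 67 is 74 -> NB

Answer: NB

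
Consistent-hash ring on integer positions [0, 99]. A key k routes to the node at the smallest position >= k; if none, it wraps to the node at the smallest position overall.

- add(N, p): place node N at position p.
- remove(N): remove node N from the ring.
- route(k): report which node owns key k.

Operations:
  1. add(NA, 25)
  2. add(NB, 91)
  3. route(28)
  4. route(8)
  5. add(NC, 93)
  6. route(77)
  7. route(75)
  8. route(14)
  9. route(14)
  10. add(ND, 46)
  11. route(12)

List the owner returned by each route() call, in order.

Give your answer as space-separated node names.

Op 1: add NA@25 -> ring=[25:NA]
Op 2: add NB@91 -> ring=[25:NA,91:NB]
Op 3: route key 28: smallest pos >= 28 is 91 -> NB
Op 4: route key 8: smallest pos >= 8 is 25 -> NA
Op 5: add NC@93 -> ring=[25:NA,91:NB,93:NC]
Op 6: route key 77: smallest pos >= 77 is 91 -> NB
Op 7: route key 75: smallest pos >= 75 is 91 -> NB
Op 8: route key 14: smallest pos >= 14 is 25 -> NA
Op 9: route key 14: smallest pos >= 14 is 25 -> NA
Op 10: add ND@46 -> ring=[25:NA,46:ND,91:NB,93:NC]
Op 11: route key 12: smallest pos >= 12 is 25 -> NA

Answer: NB NA NB NB NA NA NA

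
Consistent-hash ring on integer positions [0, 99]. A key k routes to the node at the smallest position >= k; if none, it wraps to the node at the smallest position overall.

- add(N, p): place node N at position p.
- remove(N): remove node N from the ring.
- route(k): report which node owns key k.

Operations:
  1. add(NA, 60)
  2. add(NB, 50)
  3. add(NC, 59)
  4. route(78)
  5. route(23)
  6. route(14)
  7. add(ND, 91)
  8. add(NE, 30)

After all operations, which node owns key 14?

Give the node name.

Op 1: add NA@60 -> ring=[60:NA]
Op 2: add NB@50 -> ring=[50:NB,60:NA]
Op 3: add NC@59 -> ring=[50:NB,59:NC,60:NA]
Op 4: route key 78: none >= 78, wrap to smallest pos 50 -> NB
Op 5: route key 23: smallest pos >= 23 is 50 -> NB
Op 6: route key 14: smallest pos >= 14 is 50 -> NB
Op 7: add ND@91 -> ring=[50:NB,59:NC,60:NA,91:ND]
Op 8: add NE@30 -> ring=[30:NE,50:NB,59:NC,60:NA,91:ND]
Final route key 14: smallest pos >= 14 is 30 -> NE

Answer: NE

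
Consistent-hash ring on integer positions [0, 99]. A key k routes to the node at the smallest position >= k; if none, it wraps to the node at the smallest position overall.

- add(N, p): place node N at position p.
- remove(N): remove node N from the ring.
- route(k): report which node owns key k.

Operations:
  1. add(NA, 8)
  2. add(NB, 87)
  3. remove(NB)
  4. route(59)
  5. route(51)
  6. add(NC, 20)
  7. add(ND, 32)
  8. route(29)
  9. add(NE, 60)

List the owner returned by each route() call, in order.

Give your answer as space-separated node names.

Op 1: add NA@8 -> ring=[8:NA]
Op 2: add NB@87 -> ring=[8:NA,87:NB]
Op 3: remove NB -> ring=[8:NA]
Op 4: route key 59: none >= 59, wrap to smallest pos 8 -> NA
Op 5: route key 51: none >= 51, wrap to smallest pos 8 -> NA
Op 6: add NC@20 -> ring=[8:NA,20:NC]
Op 7: add ND@32 -> ring=[8:NA,20:NC,32:ND]
Op 8: route key 29: smallest pos >= 29 is 32 -> ND
Op 9: add NE@60 -> ring=[8:NA,20:NC,32:ND,60:NE]

Answer: NA NA ND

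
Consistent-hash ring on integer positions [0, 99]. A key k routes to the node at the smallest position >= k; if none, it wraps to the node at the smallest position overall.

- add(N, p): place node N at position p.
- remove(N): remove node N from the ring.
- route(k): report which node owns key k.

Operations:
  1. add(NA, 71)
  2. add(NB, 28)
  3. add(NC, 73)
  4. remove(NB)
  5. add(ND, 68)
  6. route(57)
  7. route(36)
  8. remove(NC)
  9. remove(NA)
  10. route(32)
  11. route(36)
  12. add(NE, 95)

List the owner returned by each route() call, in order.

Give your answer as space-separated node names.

Op 1: add NA@71 -> ring=[71:NA]
Op 2: add NB@28 -> ring=[28:NB,71:NA]
Op 3: add NC@73 -> ring=[28:NB,71:NA,73:NC]
Op 4: remove NB -> ring=[71:NA,73:NC]
Op 5: add ND@68 -> ring=[68:ND,71:NA,73:NC]
Op 6: route key 57: smallest pos >= 57 is 68 -> ND
Op 7: route key 36: smallest pos >= 36 is 68 -> ND
Op 8: remove NC -> ring=[68:ND,71:NA]
Op 9: remove NA -> ring=[68:ND]
Op 10: route key 32: smallest pos >= 32 is 68 -> ND
Op 11: route key 36: smallest pos >= 36 is 68 -> ND
Op 12: add NE@95 -> ring=[68:ND,95:NE]

Answer: ND ND ND ND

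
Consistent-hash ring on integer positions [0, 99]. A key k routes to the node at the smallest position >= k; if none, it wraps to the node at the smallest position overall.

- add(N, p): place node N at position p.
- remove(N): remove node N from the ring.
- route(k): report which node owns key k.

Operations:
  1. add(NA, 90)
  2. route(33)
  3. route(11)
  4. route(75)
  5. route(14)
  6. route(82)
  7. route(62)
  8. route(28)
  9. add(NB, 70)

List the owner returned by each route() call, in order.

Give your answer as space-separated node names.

Op 1: add NA@90 -> ring=[90:NA]
Op 2: route key 33: smallest pos >= 33 is 90 -> NA
Op 3: route key 11: smallest pos >= 11 is 90 -> NA
Op 4: route key 75: smallest pos >= 75 is 90 -> NA
Op 5: route key 14: smallest pos >= 14 is 90 -> NA
Op 6: route key 82: smallest pos >= 82 is 90 -> NA
Op 7: route key 62: smallest pos >= 62 is 90 -> NA
Op 8: route key 28: smallest pos >= 28 is 90 -> NA
Op 9: add NB@70 -> ring=[70:NB,90:NA]

Answer: NA NA NA NA NA NA NA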